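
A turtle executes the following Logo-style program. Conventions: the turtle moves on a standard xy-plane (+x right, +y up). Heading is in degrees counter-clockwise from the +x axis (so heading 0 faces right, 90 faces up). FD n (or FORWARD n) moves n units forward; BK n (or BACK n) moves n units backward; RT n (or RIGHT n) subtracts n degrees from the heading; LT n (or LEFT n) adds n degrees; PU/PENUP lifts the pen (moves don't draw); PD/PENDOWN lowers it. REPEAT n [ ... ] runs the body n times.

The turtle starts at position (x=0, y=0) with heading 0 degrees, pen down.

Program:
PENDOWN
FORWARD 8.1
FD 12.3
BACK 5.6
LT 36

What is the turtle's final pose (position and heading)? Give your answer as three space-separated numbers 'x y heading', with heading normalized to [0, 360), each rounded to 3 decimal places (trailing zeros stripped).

Executing turtle program step by step:
Start: pos=(0,0), heading=0, pen down
PD: pen down
FD 8.1: (0,0) -> (8.1,0) [heading=0, draw]
FD 12.3: (8.1,0) -> (20.4,0) [heading=0, draw]
BK 5.6: (20.4,0) -> (14.8,0) [heading=0, draw]
LT 36: heading 0 -> 36
Final: pos=(14.8,0), heading=36, 3 segment(s) drawn

Answer: 14.8 0 36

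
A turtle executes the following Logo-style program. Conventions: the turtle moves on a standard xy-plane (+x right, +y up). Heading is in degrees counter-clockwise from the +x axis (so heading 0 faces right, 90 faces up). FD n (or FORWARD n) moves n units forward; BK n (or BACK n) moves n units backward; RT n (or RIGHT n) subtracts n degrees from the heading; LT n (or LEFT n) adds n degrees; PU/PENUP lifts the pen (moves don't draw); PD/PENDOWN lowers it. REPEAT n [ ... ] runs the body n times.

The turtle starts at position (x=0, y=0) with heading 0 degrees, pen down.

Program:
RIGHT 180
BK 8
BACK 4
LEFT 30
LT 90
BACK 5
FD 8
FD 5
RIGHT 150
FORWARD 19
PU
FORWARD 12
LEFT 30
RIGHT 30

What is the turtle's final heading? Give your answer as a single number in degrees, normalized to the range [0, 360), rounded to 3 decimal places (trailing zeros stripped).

Executing turtle program step by step:
Start: pos=(0,0), heading=0, pen down
RT 180: heading 0 -> 180
BK 8: (0,0) -> (8,0) [heading=180, draw]
BK 4: (8,0) -> (12,0) [heading=180, draw]
LT 30: heading 180 -> 210
LT 90: heading 210 -> 300
BK 5: (12,0) -> (9.5,4.33) [heading=300, draw]
FD 8: (9.5,4.33) -> (13.5,-2.598) [heading=300, draw]
FD 5: (13.5,-2.598) -> (16,-6.928) [heading=300, draw]
RT 150: heading 300 -> 150
FD 19: (16,-6.928) -> (-0.454,2.572) [heading=150, draw]
PU: pen up
FD 12: (-0.454,2.572) -> (-10.847,8.572) [heading=150, move]
LT 30: heading 150 -> 180
RT 30: heading 180 -> 150
Final: pos=(-10.847,8.572), heading=150, 6 segment(s) drawn

Answer: 150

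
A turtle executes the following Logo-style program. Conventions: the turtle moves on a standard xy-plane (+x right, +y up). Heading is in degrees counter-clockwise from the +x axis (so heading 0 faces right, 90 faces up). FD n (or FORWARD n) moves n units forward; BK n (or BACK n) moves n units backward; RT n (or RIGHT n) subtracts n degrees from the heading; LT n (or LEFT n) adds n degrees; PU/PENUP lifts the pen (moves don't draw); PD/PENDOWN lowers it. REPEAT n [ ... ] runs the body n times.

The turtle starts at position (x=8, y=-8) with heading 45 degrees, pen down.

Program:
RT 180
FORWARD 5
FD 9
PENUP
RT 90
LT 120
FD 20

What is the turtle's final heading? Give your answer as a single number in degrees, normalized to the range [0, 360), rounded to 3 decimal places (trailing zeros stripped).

Executing turtle program step by step:
Start: pos=(8,-8), heading=45, pen down
RT 180: heading 45 -> 225
FD 5: (8,-8) -> (4.464,-11.536) [heading=225, draw]
FD 9: (4.464,-11.536) -> (-1.899,-17.899) [heading=225, draw]
PU: pen up
RT 90: heading 225 -> 135
LT 120: heading 135 -> 255
FD 20: (-1.899,-17.899) -> (-7.076,-37.218) [heading=255, move]
Final: pos=(-7.076,-37.218), heading=255, 2 segment(s) drawn

Answer: 255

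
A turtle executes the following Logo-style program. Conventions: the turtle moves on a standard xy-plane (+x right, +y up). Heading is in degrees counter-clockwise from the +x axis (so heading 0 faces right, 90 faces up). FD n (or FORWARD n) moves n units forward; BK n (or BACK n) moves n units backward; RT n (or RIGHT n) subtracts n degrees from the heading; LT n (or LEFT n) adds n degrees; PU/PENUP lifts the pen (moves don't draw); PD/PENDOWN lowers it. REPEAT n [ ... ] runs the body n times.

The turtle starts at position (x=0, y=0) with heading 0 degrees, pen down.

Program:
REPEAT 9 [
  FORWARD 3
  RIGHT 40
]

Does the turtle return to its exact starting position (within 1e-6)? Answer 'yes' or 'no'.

Answer: yes

Derivation:
Executing turtle program step by step:
Start: pos=(0,0), heading=0, pen down
REPEAT 9 [
  -- iteration 1/9 --
  FD 3: (0,0) -> (3,0) [heading=0, draw]
  RT 40: heading 0 -> 320
  -- iteration 2/9 --
  FD 3: (3,0) -> (5.298,-1.928) [heading=320, draw]
  RT 40: heading 320 -> 280
  -- iteration 3/9 --
  FD 3: (5.298,-1.928) -> (5.819,-4.883) [heading=280, draw]
  RT 40: heading 280 -> 240
  -- iteration 4/9 --
  FD 3: (5.819,-4.883) -> (4.319,-7.481) [heading=240, draw]
  RT 40: heading 240 -> 200
  -- iteration 5/9 --
  FD 3: (4.319,-7.481) -> (1.5,-8.507) [heading=200, draw]
  RT 40: heading 200 -> 160
  -- iteration 6/9 --
  FD 3: (1.5,-8.507) -> (-1.319,-7.481) [heading=160, draw]
  RT 40: heading 160 -> 120
  -- iteration 7/9 --
  FD 3: (-1.319,-7.481) -> (-2.819,-4.883) [heading=120, draw]
  RT 40: heading 120 -> 80
  -- iteration 8/9 --
  FD 3: (-2.819,-4.883) -> (-2.298,-1.928) [heading=80, draw]
  RT 40: heading 80 -> 40
  -- iteration 9/9 --
  FD 3: (-2.298,-1.928) -> (0,0) [heading=40, draw]
  RT 40: heading 40 -> 0
]
Final: pos=(0,0), heading=0, 9 segment(s) drawn

Start position: (0, 0)
Final position: (0, 0)
Distance = 0; < 1e-6 -> CLOSED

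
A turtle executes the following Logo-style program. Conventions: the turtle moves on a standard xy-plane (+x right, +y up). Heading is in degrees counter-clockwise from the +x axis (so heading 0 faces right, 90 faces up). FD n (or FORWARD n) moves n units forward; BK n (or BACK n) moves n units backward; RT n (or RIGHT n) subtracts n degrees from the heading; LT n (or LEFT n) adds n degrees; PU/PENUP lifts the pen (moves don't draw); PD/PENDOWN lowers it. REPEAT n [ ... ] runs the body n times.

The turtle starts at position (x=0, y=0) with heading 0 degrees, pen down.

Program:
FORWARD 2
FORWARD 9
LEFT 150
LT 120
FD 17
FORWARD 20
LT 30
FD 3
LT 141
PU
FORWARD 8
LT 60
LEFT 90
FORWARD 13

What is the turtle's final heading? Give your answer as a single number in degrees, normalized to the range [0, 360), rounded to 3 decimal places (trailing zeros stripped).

Executing turtle program step by step:
Start: pos=(0,0), heading=0, pen down
FD 2: (0,0) -> (2,0) [heading=0, draw]
FD 9: (2,0) -> (11,0) [heading=0, draw]
LT 150: heading 0 -> 150
LT 120: heading 150 -> 270
FD 17: (11,0) -> (11,-17) [heading=270, draw]
FD 20: (11,-17) -> (11,-37) [heading=270, draw]
LT 30: heading 270 -> 300
FD 3: (11,-37) -> (12.5,-39.598) [heading=300, draw]
LT 141: heading 300 -> 81
PU: pen up
FD 8: (12.5,-39.598) -> (13.751,-31.697) [heading=81, move]
LT 60: heading 81 -> 141
LT 90: heading 141 -> 231
FD 13: (13.751,-31.697) -> (5.57,-41.799) [heading=231, move]
Final: pos=(5.57,-41.799), heading=231, 5 segment(s) drawn

Answer: 231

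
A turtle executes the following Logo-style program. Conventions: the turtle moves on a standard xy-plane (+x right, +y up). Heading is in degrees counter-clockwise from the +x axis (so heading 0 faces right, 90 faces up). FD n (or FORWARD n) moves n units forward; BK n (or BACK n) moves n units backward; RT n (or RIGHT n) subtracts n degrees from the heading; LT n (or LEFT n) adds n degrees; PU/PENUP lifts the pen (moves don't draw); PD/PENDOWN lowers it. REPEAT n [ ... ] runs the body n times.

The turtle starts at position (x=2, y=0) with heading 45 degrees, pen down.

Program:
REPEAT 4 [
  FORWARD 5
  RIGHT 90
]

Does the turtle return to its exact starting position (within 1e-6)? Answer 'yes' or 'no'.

Executing turtle program step by step:
Start: pos=(2,0), heading=45, pen down
REPEAT 4 [
  -- iteration 1/4 --
  FD 5: (2,0) -> (5.536,3.536) [heading=45, draw]
  RT 90: heading 45 -> 315
  -- iteration 2/4 --
  FD 5: (5.536,3.536) -> (9.071,0) [heading=315, draw]
  RT 90: heading 315 -> 225
  -- iteration 3/4 --
  FD 5: (9.071,0) -> (5.536,-3.536) [heading=225, draw]
  RT 90: heading 225 -> 135
  -- iteration 4/4 --
  FD 5: (5.536,-3.536) -> (2,0) [heading=135, draw]
  RT 90: heading 135 -> 45
]
Final: pos=(2,0), heading=45, 4 segment(s) drawn

Start position: (2, 0)
Final position: (2, 0)
Distance = 0; < 1e-6 -> CLOSED

Answer: yes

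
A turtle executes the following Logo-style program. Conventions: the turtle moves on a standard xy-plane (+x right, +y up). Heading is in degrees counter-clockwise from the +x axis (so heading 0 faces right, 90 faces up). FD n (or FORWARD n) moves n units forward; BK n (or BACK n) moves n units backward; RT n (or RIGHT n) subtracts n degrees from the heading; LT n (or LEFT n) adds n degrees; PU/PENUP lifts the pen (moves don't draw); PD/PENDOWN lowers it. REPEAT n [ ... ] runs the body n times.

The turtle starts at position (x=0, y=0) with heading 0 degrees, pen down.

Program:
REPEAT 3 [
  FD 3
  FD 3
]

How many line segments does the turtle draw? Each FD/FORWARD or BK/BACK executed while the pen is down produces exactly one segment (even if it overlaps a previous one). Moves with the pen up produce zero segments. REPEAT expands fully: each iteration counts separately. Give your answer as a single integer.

Executing turtle program step by step:
Start: pos=(0,0), heading=0, pen down
REPEAT 3 [
  -- iteration 1/3 --
  FD 3: (0,0) -> (3,0) [heading=0, draw]
  FD 3: (3,0) -> (6,0) [heading=0, draw]
  -- iteration 2/3 --
  FD 3: (6,0) -> (9,0) [heading=0, draw]
  FD 3: (9,0) -> (12,0) [heading=0, draw]
  -- iteration 3/3 --
  FD 3: (12,0) -> (15,0) [heading=0, draw]
  FD 3: (15,0) -> (18,0) [heading=0, draw]
]
Final: pos=(18,0), heading=0, 6 segment(s) drawn
Segments drawn: 6

Answer: 6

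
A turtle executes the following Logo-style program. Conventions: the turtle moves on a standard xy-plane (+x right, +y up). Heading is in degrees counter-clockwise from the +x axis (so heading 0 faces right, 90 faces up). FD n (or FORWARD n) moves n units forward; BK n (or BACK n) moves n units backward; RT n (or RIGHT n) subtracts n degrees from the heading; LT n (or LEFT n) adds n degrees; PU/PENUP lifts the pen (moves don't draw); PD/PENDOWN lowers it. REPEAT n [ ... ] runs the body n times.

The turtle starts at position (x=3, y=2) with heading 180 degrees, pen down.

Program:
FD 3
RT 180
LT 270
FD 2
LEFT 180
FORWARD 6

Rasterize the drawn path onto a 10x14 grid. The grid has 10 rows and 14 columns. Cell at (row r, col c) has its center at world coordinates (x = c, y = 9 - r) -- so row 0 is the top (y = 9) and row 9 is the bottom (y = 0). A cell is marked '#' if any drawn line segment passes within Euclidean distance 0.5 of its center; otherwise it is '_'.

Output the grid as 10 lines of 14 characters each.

Answer: ______________
______________
______________
#_____________
#_____________
#_____________
#_____________
####__________
#_____________
#_____________

Derivation:
Segment 0: (3,2) -> (0,2)
Segment 1: (0,2) -> (-0,0)
Segment 2: (-0,0) -> (0,6)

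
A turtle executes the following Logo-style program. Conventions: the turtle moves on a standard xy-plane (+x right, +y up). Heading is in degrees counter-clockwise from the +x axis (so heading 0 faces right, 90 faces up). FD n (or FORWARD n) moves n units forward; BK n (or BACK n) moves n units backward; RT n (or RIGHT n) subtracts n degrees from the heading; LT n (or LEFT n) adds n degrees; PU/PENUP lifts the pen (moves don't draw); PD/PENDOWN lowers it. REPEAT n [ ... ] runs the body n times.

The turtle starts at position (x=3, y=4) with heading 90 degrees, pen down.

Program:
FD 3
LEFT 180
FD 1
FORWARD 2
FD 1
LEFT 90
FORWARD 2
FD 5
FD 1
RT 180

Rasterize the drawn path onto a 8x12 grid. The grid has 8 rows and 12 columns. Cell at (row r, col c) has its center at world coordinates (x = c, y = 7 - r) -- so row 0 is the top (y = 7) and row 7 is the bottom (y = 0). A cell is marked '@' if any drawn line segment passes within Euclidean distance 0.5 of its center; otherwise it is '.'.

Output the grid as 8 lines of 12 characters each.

Answer: ...@........
...@........
...@........
...@........
...@@@@@@@@@
............
............
............

Derivation:
Segment 0: (3,4) -> (3,7)
Segment 1: (3,7) -> (3,6)
Segment 2: (3,6) -> (3,4)
Segment 3: (3,4) -> (3,3)
Segment 4: (3,3) -> (5,3)
Segment 5: (5,3) -> (10,3)
Segment 6: (10,3) -> (11,3)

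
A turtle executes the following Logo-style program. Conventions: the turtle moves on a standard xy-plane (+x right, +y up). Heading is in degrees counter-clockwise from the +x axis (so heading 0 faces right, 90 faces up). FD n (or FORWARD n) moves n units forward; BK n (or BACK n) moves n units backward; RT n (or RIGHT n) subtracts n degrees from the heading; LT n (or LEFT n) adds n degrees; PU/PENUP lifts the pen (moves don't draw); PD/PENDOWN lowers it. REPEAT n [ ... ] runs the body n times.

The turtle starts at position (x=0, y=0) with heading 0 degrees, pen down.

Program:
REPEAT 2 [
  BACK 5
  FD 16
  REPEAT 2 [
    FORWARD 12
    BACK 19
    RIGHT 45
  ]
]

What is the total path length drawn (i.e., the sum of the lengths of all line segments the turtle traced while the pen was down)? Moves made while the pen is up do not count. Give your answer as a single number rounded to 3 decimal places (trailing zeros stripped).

Answer: 166

Derivation:
Executing turtle program step by step:
Start: pos=(0,0), heading=0, pen down
REPEAT 2 [
  -- iteration 1/2 --
  BK 5: (0,0) -> (-5,0) [heading=0, draw]
  FD 16: (-5,0) -> (11,0) [heading=0, draw]
  REPEAT 2 [
    -- iteration 1/2 --
    FD 12: (11,0) -> (23,0) [heading=0, draw]
    BK 19: (23,0) -> (4,0) [heading=0, draw]
    RT 45: heading 0 -> 315
    -- iteration 2/2 --
    FD 12: (4,0) -> (12.485,-8.485) [heading=315, draw]
    BK 19: (12.485,-8.485) -> (-0.95,4.95) [heading=315, draw]
    RT 45: heading 315 -> 270
  ]
  -- iteration 2/2 --
  BK 5: (-0.95,4.95) -> (-0.95,9.95) [heading=270, draw]
  FD 16: (-0.95,9.95) -> (-0.95,-6.05) [heading=270, draw]
  REPEAT 2 [
    -- iteration 1/2 --
    FD 12: (-0.95,-6.05) -> (-0.95,-18.05) [heading=270, draw]
    BK 19: (-0.95,-18.05) -> (-0.95,0.95) [heading=270, draw]
    RT 45: heading 270 -> 225
    -- iteration 2/2 --
    FD 12: (-0.95,0.95) -> (-9.435,-7.536) [heading=225, draw]
    BK 19: (-9.435,-7.536) -> (4,5.899) [heading=225, draw]
    RT 45: heading 225 -> 180
  ]
]
Final: pos=(4,5.899), heading=180, 12 segment(s) drawn

Segment lengths:
  seg 1: (0,0) -> (-5,0), length = 5
  seg 2: (-5,0) -> (11,0), length = 16
  seg 3: (11,0) -> (23,0), length = 12
  seg 4: (23,0) -> (4,0), length = 19
  seg 5: (4,0) -> (12.485,-8.485), length = 12
  seg 6: (12.485,-8.485) -> (-0.95,4.95), length = 19
  seg 7: (-0.95,4.95) -> (-0.95,9.95), length = 5
  seg 8: (-0.95,9.95) -> (-0.95,-6.05), length = 16
  seg 9: (-0.95,-6.05) -> (-0.95,-18.05), length = 12
  seg 10: (-0.95,-18.05) -> (-0.95,0.95), length = 19
  seg 11: (-0.95,0.95) -> (-9.435,-7.536), length = 12
  seg 12: (-9.435,-7.536) -> (4,5.899), length = 19
Total = 166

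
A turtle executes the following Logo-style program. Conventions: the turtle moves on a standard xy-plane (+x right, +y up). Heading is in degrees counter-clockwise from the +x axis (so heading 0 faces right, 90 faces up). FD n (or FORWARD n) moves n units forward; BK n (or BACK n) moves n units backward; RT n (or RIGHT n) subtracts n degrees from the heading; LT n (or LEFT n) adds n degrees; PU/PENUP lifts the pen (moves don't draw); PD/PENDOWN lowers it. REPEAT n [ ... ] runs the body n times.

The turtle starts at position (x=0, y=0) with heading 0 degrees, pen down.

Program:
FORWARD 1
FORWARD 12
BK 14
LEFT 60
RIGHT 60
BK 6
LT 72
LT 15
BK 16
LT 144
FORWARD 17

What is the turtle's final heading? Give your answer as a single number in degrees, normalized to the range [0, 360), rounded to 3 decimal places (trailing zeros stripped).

Answer: 231

Derivation:
Executing turtle program step by step:
Start: pos=(0,0), heading=0, pen down
FD 1: (0,0) -> (1,0) [heading=0, draw]
FD 12: (1,0) -> (13,0) [heading=0, draw]
BK 14: (13,0) -> (-1,0) [heading=0, draw]
LT 60: heading 0 -> 60
RT 60: heading 60 -> 0
BK 6: (-1,0) -> (-7,0) [heading=0, draw]
LT 72: heading 0 -> 72
LT 15: heading 72 -> 87
BK 16: (-7,0) -> (-7.837,-15.978) [heading=87, draw]
LT 144: heading 87 -> 231
FD 17: (-7.837,-15.978) -> (-18.536,-29.19) [heading=231, draw]
Final: pos=(-18.536,-29.19), heading=231, 6 segment(s) drawn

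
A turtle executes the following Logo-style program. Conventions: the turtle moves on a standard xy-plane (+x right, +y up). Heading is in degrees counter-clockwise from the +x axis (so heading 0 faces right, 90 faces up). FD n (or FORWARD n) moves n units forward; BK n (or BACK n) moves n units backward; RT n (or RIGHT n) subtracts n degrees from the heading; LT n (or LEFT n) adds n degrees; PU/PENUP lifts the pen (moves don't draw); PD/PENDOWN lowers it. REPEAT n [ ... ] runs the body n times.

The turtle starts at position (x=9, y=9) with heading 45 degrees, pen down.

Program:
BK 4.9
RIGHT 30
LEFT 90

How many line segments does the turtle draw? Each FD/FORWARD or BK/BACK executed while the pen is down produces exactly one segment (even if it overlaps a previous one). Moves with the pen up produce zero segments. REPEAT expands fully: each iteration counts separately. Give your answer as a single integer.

Answer: 1

Derivation:
Executing turtle program step by step:
Start: pos=(9,9), heading=45, pen down
BK 4.9: (9,9) -> (5.535,5.535) [heading=45, draw]
RT 30: heading 45 -> 15
LT 90: heading 15 -> 105
Final: pos=(5.535,5.535), heading=105, 1 segment(s) drawn
Segments drawn: 1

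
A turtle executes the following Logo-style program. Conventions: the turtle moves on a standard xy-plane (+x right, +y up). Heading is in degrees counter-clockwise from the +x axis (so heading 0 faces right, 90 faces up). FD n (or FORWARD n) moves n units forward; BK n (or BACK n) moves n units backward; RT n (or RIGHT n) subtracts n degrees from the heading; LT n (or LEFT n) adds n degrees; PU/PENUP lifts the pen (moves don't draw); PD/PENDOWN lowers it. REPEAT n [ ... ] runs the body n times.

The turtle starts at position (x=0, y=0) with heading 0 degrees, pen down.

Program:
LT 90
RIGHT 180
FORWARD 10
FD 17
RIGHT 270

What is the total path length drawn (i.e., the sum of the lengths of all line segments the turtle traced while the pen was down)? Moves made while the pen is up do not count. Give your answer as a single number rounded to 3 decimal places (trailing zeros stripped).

Answer: 27

Derivation:
Executing turtle program step by step:
Start: pos=(0,0), heading=0, pen down
LT 90: heading 0 -> 90
RT 180: heading 90 -> 270
FD 10: (0,0) -> (0,-10) [heading=270, draw]
FD 17: (0,-10) -> (0,-27) [heading=270, draw]
RT 270: heading 270 -> 0
Final: pos=(0,-27), heading=0, 2 segment(s) drawn

Segment lengths:
  seg 1: (0,0) -> (0,-10), length = 10
  seg 2: (0,-10) -> (0,-27), length = 17
Total = 27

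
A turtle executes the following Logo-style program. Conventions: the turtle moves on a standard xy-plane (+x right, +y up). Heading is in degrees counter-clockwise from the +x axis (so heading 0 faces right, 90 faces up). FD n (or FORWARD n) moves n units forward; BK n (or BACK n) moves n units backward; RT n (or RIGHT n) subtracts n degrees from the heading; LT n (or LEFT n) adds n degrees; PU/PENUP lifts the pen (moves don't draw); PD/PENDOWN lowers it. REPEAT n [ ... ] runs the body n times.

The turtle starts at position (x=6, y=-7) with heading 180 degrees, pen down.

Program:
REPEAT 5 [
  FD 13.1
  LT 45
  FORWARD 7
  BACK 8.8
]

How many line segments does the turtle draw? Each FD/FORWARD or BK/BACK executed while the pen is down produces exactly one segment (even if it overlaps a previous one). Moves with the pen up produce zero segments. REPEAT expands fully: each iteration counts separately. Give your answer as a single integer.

Answer: 15

Derivation:
Executing turtle program step by step:
Start: pos=(6,-7), heading=180, pen down
REPEAT 5 [
  -- iteration 1/5 --
  FD 13.1: (6,-7) -> (-7.1,-7) [heading=180, draw]
  LT 45: heading 180 -> 225
  FD 7: (-7.1,-7) -> (-12.05,-11.95) [heading=225, draw]
  BK 8.8: (-12.05,-11.95) -> (-5.827,-5.727) [heading=225, draw]
  -- iteration 2/5 --
  FD 13.1: (-5.827,-5.727) -> (-15.09,-14.99) [heading=225, draw]
  LT 45: heading 225 -> 270
  FD 7: (-15.09,-14.99) -> (-15.09,-21.99) [heading=270, draw]
  BK 8.8: (-15.09,-21.99) -> (-15.09,-13.19) [heading=270, draw]
  -- iteration 3/5 --
  FD 13.1: (-15.09,-13.19) -> (-15.09,-26.29) [heading=270, draw]
  LT 45: heading 270 -> 315
  FD 7: (-15.09,-26.29) -> (-10.141,-31.24) [heading=315, draw]
  BK 8.8: (-10.141,-31.24) -> (-16.363,-25.018) [heading=315, draw]
  -- iteration 4/5 --
  FD 13.1: (-16.363,-25.018) -> (-7.1,-34.281) [heading=315, draw]
  LT 45: heading 315 -> 0
  FD 7: (-7.1,-34.281) -> (-0.1,-34.281) [heading=0, draw]
  BK 8.8: (-0.1,-34.281) -> (-8.9,-34.281) [heading=0, draw]
  -- iteration 5/5 --
  FD 13.1: (-8.9,-34.281) -> (4.2,-34.281) [heading=0, draw]
  LT 45: heading 0 -> 45
  FD 7: (4.2,-34.281) -> (9.15,-29.331) [heading=45, draw]
  BK 8.8: (9.15,-29.331) -> (2.927,-35.553) [heading=45, draw]
]
Final: pos=(2.927,-35.553), heading=45, 15 segment(s) drawn
Segments drawn: 15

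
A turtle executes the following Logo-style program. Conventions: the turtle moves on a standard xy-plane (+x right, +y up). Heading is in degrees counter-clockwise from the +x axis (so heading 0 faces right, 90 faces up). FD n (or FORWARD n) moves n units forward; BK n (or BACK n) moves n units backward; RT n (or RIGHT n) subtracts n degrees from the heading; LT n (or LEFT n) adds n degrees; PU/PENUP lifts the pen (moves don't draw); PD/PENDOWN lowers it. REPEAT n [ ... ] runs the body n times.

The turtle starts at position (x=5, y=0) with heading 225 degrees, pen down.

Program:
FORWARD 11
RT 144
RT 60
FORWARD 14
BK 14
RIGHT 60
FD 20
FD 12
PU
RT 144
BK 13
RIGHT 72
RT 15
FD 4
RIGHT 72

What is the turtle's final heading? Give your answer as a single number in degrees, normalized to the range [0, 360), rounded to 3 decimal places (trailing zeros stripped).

Answer: 18

Derivation:
Executing turtle program step by step:
Start: pos=(5,0), heading=225, pen down
FD 11: (5,0) -> (-2.778,-7.778) [heading=225, draw]
RT 144: heading 225 -> 81
RT 60: heading 81 -> 21
FD 14: (-2.778,-7.778) -> (10.292,-2.761) [heading=21, draw]
BK 14: (10.292,-2.761) -> (-2.778,-7.778) [heading=21, draw]
RT 60: heading 21 -> 321
FD 20: (-2.778,-7.778) -> (12.765,-20.365) [heading=321, draw]
FD 12: (12.765,-20.365) -> (22.09,-27.916) [heading=321, draw]
PU: pen up
RT 144: heading 321 -> 177
BK 13: (22.09,-27.916) -> (35.073,-28.597) [heading=177, move]
RT 72: heading 177 -> 105
RT 15: heading 105 -> 90
FD 4: (35.073,-28.597) -> (35.073,-24.597) [heading=90, move]
RT 72: heading 90 -> 18
Final: pos=(35.073,-24.597), heading=18, 5 segment(s) drawn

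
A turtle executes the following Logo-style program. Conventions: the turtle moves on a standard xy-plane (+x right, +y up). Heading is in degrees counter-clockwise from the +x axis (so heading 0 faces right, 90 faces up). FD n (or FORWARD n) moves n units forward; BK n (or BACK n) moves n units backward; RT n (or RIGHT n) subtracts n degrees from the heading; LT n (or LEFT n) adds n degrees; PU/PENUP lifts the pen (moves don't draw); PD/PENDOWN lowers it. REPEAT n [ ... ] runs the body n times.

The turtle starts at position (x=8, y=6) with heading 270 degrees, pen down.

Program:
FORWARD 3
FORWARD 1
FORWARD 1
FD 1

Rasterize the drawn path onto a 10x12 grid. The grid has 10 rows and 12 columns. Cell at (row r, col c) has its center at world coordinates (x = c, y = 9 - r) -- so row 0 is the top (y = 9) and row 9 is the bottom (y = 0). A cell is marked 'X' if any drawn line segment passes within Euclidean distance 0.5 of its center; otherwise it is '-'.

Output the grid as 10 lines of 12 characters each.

Segment 0: (8,6) -> (8,3)
Segment 1: (8,3) -> (8,2)
Segment 2: (8,2) -> (8,1)
Segment 3: (8,1) -> (8,0)

Answer: ------------
------------
------------
--------X---
--------X---
--------X---
--------X---
--------X---
--------X---
--------X---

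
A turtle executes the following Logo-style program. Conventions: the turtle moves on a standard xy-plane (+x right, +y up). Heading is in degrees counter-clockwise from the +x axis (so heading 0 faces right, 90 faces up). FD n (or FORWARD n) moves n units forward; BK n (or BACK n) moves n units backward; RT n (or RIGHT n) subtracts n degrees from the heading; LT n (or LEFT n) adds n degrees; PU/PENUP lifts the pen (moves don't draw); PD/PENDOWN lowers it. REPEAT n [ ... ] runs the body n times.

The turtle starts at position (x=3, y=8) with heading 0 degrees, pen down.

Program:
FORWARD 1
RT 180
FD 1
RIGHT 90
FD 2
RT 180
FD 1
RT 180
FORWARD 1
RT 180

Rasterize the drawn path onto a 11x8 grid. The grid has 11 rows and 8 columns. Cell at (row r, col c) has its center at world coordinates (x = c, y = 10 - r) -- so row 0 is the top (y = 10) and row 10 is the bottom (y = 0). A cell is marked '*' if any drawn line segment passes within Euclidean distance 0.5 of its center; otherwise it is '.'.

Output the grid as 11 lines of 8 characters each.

Answer: ...*....
...*....
...**...
........
........
........
........
........
........
........
........

Derivation:
Segment 0: (3,8) -> (4,8)
Segment 1: (4,8) -> (3,8)
Segment 2: (3,8) -> (3,10)
Segment 3: (3,10) -> (3,9)
Segment 4: (3,9) -> (3,10)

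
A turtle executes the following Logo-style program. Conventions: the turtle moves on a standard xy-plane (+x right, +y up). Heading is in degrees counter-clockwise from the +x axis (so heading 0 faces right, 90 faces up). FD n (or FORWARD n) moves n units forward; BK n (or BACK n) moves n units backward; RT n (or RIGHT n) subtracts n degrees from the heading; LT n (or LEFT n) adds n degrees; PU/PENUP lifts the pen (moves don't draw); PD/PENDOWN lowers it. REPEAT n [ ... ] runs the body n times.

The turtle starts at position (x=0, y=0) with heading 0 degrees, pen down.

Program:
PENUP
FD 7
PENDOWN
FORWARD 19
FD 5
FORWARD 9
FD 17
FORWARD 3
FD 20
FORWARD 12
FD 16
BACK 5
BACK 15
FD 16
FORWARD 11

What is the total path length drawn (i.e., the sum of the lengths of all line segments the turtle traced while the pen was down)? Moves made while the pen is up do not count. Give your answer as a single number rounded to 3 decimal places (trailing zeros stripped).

Executing turtle program step by step:
Start: pos=(0,0), heading=0, pen down
PU: pen up
FD 7: (0,0) -> (7,0) [heading=0, move]
PD: pen down
FD 19: (7,0) -> (26,0) [heading=0, draw]
FD 5: (26,0) -> (31,0) [heading=0, draw]
FD 9: (31,0) -> (40,0) [heading=0, draw]
FD 17: (40,0) -> (57,0) [heading=0, draw]
FD 3: (57,0) -> (60,0) [heading=0, draw]
FD 20: (60,0) -> (80,0) [heading=0, draw]
FD 12: (80,0) -> (92,0) [heading=0, draw]
FD 16: (92,0) -> (108,0) [heading=0, draw]
BK 5: (108,0) -> (103,0) [heading=0, draw]
BK 15: (103,0) -> (88,0) [heading=0, draw]
FD 16: (88,0) -> (104,0) [heading=0, draw]
FD 11: (104,0) -> (115,0) [heading=0, draw]
Final: pos=(115,0), heading=0, 12 segment(s) drawn

Segment lengths:
  seg 1: (7,0) -> (26,0), length = 19
  seg 2: (26,0) -> (31,0), length = 5
  seg 3: (31,0) -> (40,0), length = 9
  seg 4: (40,0) -> (57,0), length = 17
  seg 5: (57,0) -> (60,0), length = 3
  seg 6: (60,0) -> (80,0), length = 20
  seg 7: (80,0) -> (92,0), length = 12
  seg 8: (92,0) -> (108,0), length = 16
  seg 9: (108,0) -> (103,0), length = 5
  seg 10: (103,0) -> (88,0), length = 15
  seg 11: (88,0) -> (104,0), length = 16
  seg 12: (104,0) -> (115,0), length = 11
Total = 148

Answer: 148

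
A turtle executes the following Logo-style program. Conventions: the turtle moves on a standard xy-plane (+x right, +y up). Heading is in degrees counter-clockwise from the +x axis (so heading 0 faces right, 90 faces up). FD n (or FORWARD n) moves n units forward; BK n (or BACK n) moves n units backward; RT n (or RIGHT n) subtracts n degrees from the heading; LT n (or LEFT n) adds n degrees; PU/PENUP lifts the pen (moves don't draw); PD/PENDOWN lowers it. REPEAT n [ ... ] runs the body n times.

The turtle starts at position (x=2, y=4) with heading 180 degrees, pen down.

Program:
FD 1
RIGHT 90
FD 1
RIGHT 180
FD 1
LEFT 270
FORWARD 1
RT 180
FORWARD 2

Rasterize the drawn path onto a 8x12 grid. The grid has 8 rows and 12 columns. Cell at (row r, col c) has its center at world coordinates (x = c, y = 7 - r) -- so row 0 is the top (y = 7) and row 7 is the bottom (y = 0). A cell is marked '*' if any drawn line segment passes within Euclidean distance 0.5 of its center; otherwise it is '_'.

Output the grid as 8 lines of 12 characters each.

Segment 0: (2,4) -> (1,4)
Segment 1: (1,4) -> (1,5)
Segment 2: (1,5) -> (1,4)
Segment 3: (1,4) -> (0,4)
Segment 4: (0,4) -> (2,4)

Answer: ____________
____________
_*__________
***_________
____________
____________
____________
____________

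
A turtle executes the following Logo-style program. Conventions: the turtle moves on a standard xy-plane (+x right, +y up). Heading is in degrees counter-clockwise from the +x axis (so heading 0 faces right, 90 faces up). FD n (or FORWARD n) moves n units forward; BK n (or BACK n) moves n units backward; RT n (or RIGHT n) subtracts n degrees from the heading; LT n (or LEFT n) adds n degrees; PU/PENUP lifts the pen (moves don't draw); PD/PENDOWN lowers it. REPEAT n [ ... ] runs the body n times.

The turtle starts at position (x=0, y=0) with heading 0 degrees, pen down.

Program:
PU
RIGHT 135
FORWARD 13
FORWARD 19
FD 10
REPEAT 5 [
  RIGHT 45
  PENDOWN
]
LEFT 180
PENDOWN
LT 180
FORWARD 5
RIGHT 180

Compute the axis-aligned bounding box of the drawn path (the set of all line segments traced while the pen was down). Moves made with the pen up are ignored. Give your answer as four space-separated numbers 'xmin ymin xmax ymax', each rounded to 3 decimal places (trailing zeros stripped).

Answer: -29.698 -29.698 -24.698 -29.698

Derivation:
Executing turtle program step by step:
Start: pos=(0,0), heading=0, pen down
PU: pen up
RT 135: heading 0 -> 225
FD 13: (0,0) -> (-9.192,-9.192) [heading=225, move]
FD 19: (-9.192,-9.192) -> (-22.627,-22.627) [heading=225, move]
FD 10: (-22.627,-22.627) -> (-29.698,-29.698) [heading=225, move]
REPEAT 5 [
  -- iteration 1/5 --
  RT 45: heading 225 -> 180
  PD: pen down
  -- iteration 2/5 --
  RT 45: heading 180 -> 135
  PD: pen down
  -- iteration 3/5 --
  RT 45: heading 135 -> 90
  PD: pen down
  -- iteration 4/5 --
  RT 45: heading 90 -> 45
  PD: pen down
  -- iteration 5/5 --
  RT 45: heading 45 -> 0
  PD: pen down
]
LT 180: heading 0 -> 180
PD: pen down
LT 180: heading 180 -> 0
FD 5: (-29.698,-29.698) -> (-24.698,-29.698) [heading=0, draw]
RT 180: heading 0 -> 180
Final: pos=(-24.698,-29.698), heading=180, 1 segment(s) drawn

Segment endpoints: x in {-29.698, -24.698}, y in {-29.698}
xmin=-29.698, ymin=-29.698, xmax=-24.698, ymax=-29.698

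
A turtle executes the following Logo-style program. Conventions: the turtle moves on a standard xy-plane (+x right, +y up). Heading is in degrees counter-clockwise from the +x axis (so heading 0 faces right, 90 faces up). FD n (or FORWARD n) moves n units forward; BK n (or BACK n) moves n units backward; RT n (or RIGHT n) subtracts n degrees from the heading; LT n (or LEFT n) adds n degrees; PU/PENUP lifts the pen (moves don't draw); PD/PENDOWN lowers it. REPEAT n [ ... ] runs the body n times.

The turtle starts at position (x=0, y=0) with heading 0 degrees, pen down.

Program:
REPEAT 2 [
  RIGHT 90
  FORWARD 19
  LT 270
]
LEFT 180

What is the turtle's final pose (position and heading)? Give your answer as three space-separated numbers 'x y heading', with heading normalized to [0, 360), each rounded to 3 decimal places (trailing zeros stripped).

Answer: 0 0 180

Derivation:
Executing turtle program step by step:
Start: pos=(0,0), heading=0, pen down
REPEAT 2 [
  -- iteration 1/2 --
  RT 90: heading 0 -> 270
  FD 19: (0,0) -> (0,-19) [heading=270, draw]
  LT 270: heading 270 -> 180
  -- iteration 2/2 --
  RT 90: heading 180 -> 90
  FD 19: (0,-19) -> (0,0) [heading=90, draw]
  LT 270: heading 90 -> 0
]
LT 180: heading 0 -> 180
Final: pos=(0,0), heading=180, 2 segment(s) drawn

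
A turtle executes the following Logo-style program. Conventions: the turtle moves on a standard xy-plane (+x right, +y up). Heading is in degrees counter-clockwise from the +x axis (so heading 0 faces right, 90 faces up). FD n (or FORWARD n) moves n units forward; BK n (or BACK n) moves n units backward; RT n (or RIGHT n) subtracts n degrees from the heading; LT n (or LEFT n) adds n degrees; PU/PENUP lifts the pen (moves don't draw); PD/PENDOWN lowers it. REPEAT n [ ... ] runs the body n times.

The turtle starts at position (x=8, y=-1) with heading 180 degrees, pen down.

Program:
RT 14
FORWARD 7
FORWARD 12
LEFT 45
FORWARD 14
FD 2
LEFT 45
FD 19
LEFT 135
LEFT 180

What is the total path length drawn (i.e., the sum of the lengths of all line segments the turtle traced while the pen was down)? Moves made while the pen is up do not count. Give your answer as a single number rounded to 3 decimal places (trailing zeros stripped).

Answer: 54

Derivation:
Executing turtle program step by step:
Start: pos=(8,-1), heading=180, pen down
RT 14: heading 180 -> 166
FD 7: (8,-1) -> (1.208,0.693) [heading=166, draw]
FD 12: (1.208,0.693) -> (-10.436,3.597) [heading=166, draw]
LT 45: heading 166 -> 211
FD 14: (-10.436,3.597) -> (-22.436,-3.614) [heading=211, draw]
FD 2: (-22.436,-3.614) -> (-24.15,-4.644) [heading=211, draw]
LT 45: heading 211 -> 256
FD 19: (-24.15,-4.644) -> (-28.747,-23.08) [heading=256, draw]
LT 135: heading 256 -> 31
LT 180: heading 31 -> 211
Final: pos=(-28.747,-23.08), heading=211, 5 segment(s) drawn

Segment lengths:
  seg 1: (8,-1) -> (1.208,0.693), length = 7
  seg 2: (1.208,0.693) -> (-10.436,3.597), length = 12
  seg 3: (-10.436,3.597) -> (-22.436,-3.614), length = 14
  seg 4: (-22.436,-3.614) -> (-24.15,-4.644), length = 2
  seg 5: (-24.15,-4.644) -> (-28.747,-23.08), length = 19
Total = 54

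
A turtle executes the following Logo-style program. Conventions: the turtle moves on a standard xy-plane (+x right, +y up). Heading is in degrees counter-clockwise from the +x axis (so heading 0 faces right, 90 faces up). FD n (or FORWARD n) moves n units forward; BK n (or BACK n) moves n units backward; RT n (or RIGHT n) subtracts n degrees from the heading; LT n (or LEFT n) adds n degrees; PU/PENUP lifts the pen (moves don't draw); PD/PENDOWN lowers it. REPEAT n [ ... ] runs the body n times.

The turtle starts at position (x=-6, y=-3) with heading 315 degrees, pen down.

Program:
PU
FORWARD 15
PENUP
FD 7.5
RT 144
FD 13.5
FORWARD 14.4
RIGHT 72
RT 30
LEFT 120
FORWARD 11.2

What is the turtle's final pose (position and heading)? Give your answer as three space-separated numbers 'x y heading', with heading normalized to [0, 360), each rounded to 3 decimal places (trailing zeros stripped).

Answer: -28.709 -16.297 189

Derivation:
Executing turtle program step by step:
Start: pos=(-6,-3), heading=315, pen down
PU: pen up
FD 15: (-6,-3) -> (4.607,-13.607) [heading=315, move]
PU: pen up
FD 7.5: (4.607,-13.607) -> (9.91,-18.91) [heading=315, move]
RT 144: heading 315 -> 171
FD 13.5: (9.91,-18.91) -> (-3.424,-16.798) [heading=171, move]
FD 14.4: (-3.424,-16.798) -> (-17.647,-14.545) [heading=171, move]
RT 72: heading 171 -> 99
RT 30: heading 99 -> 69
LT 120: heading 69 -> 189
FD 11.2: (-17.647,-14.545) -> (-28.709,-16.297) [heading=189, move]
Final: pos=(-28.709,-16.297), heading=189, 0 segment(s) drawn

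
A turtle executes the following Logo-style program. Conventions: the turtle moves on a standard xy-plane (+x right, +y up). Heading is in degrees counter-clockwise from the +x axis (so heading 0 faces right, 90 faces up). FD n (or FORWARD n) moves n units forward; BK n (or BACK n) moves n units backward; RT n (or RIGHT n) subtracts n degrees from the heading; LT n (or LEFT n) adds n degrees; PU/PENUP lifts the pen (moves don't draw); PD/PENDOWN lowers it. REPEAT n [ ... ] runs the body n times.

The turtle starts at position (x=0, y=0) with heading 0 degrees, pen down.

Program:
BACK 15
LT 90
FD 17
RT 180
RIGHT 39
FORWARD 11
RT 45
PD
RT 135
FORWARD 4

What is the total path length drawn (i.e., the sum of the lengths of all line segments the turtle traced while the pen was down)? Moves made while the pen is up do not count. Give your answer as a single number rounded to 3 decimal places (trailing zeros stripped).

Answer: 47

Derivation:
Executing turtle program step by step:
Start: pos=(0,0), heading=0, pen down
BK 15: (0,0) -> (-15,0) [heading=0, draw]
LT 90: heading 0 -> 90
FD 17: (-15,0) -> (-15,17) [heading=90, draw]
RT 180: heading 90 -> 270
RT 39: heading 270 -> 231
FD 11: (-15,17) -> (-21.923,8.451) [heading=231, draw]
RT 45: heading 231 -> 186
PD: pen down
RT 135: heading 186 -> 51
FD 4: (-21.923,8.451) -> (-19.405,11.56) [heading=51, draw]
Final: pos=(-19.405,11.56), heading=51, 4 segment(s) drawn

Segment lengths:
  seg 1: (0,0) -> (-15,0), length = 15
  seg 2: (-15,0) -> (-15,17), length = 17
  seg 3: (-15,17) -> (-21.923,8.451), length = 11
  seg 4: (-21.923,8.451) -> (-19.405,11.56), length = 4
Total = 47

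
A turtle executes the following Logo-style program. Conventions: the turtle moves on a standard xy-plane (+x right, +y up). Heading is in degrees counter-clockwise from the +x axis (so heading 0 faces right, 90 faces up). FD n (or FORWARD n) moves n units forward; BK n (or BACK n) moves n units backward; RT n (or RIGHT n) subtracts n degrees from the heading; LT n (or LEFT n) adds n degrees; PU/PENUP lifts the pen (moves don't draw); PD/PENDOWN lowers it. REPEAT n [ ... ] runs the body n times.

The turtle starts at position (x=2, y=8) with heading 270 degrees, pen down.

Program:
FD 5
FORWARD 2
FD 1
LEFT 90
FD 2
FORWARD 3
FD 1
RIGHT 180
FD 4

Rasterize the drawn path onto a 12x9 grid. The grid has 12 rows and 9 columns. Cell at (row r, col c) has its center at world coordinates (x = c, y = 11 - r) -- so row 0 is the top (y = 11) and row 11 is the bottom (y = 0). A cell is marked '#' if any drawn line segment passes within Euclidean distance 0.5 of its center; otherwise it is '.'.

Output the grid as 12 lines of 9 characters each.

Answer: .........
.........
.........
..#......
..#......
..#......
..#......
..#......
..#......
..#......
..#......
..#######

Derivation:
Segment 0: (2,8) -> (2,3)
Segment 1: (2,3) -> (2,1)
Segment 2: (2,1) -> (2,0)
Segment 3: (2,0) -> (4,-0)
Segment 4: (4,-0) -> (7,-0)
Segment 5: (7,-0) -> (8,-0)
Segment 6: (8,-0) -> (4,-0)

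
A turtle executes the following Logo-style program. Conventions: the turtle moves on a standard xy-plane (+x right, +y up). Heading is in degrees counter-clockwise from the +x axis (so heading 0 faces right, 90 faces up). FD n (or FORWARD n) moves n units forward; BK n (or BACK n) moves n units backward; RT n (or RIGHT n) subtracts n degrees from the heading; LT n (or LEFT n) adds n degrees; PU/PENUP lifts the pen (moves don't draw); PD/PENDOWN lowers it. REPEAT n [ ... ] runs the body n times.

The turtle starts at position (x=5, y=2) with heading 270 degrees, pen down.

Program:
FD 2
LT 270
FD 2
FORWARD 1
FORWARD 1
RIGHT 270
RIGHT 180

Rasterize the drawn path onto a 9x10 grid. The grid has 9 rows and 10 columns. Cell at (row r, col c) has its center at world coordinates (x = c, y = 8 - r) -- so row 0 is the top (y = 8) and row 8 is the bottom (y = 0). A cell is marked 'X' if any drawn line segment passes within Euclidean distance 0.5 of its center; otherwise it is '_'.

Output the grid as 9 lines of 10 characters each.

Answer: __________
__________
__________
__________
__________
__________
_____X____
_____X____
_XXXXX____

Derivation:
Segment 0: (5,2) -> (5,0)
Segment 1: (5,0) -> (3,0)
Segment 2: (3,0) -> (2,0)
Segment 3: (2,0) -> (1,0)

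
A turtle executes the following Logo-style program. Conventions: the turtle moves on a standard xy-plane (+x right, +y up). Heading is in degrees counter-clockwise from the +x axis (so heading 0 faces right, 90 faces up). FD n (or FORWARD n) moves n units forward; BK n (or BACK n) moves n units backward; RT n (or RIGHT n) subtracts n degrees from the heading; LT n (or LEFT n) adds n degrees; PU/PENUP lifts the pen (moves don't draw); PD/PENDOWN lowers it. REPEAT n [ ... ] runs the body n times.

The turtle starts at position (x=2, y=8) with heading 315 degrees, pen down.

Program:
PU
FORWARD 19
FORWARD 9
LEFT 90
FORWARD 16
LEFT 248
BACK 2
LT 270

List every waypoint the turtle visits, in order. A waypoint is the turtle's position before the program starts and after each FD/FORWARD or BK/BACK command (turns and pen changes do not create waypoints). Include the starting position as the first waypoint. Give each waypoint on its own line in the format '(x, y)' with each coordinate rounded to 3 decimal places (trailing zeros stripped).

Answer: (2, 8)
(15.435, -5.435)
(21.799, -11.799)
(33.113, -0.485)
(32.331, 1.356)

Derivation:
Executing turtle program step by step:
Start: pos=(2,8), heading=315, pen down
PU: pen up
FD 19: (2,8) -> (15.435,-5.435) [heading=315, move]
FD 9: (15.435,-5.435) -> (21.799,-11.799) [heading=315, move]
LT 90: heading 315 -> 45
FD 16: (21.799,-11.799) -> (33.113,-0.485) [heading=45, move]
LT 248: heading 45 -> 293
BK 2: (33.113,-0.485) -> (32.331,1.356) [heading=293, move]
LT 270: heading 293 -> 203
Final: pos=(32.331,1.356), heading=203, 0 segment(s) drawn
Waypoints (5 total):
(2, 8)
(15.435, -5.435)
(21.799, -11.799)
(33.113, -0.485)
(32.331, 1.356)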